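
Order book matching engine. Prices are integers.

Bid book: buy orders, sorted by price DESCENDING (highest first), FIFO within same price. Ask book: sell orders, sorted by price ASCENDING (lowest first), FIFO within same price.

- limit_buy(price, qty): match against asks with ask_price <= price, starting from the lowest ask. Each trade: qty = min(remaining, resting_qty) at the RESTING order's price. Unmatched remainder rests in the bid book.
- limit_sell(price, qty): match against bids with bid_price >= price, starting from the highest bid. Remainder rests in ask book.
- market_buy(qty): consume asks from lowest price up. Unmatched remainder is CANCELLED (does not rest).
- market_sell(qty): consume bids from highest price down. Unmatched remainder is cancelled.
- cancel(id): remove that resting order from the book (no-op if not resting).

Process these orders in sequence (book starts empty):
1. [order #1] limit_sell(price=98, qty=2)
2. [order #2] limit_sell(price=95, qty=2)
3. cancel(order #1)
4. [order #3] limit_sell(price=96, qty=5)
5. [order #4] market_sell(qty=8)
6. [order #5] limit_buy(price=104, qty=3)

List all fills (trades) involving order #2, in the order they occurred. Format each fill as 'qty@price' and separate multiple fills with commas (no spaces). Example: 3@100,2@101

Answer: 2@95

Derivation:
After op 1 [order #1] limit_sell(price=98, qty=2): fills=none; bids=[-] asks=[#1:2@98]
After op 2 [order #2] limit_sell(price=95, qty=2): fills=none; bids=[-] asks=[#2:2@95 #1:2@98]
After op 3 cancel(order #1): fills=none; bids=[-] asks=[#2:2@95]
After op 4 [order #3] limit_sell(price=96, qty=5): fills=none; bids=[-] asks=[#2:2@95 #3:5@96]
After op 5 [order #4] market_sell(qty=8): fills=none; bids=[-] asks=[#2:2@95 #3:5@96]
After op 6 [order #5] limit_buy(price=104, qty=3): fills=#5x#2:2@95 #5x#3:1@96; bids=[-] asks=[#3:4@96]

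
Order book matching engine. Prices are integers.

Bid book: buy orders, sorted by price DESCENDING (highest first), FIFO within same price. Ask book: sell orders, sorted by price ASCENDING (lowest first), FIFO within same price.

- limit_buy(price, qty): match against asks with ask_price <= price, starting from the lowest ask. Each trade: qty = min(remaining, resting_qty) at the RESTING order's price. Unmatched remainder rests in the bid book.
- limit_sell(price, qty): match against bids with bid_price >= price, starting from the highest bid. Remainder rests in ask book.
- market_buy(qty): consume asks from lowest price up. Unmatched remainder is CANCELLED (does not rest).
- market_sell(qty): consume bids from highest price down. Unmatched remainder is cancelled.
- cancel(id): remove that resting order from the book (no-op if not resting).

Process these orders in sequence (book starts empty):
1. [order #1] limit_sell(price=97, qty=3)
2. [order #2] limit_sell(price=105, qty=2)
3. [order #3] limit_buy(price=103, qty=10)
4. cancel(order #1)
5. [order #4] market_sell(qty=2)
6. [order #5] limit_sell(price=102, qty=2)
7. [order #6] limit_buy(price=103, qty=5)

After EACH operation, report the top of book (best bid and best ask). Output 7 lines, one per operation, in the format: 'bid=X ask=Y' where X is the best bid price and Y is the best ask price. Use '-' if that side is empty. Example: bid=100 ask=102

After op 1 [order #1] limit_sell(price=97, qty=3): fills=none; bids=[-] asks=[#1:3@97]
After op 2 [order #2] limit_sell(price=105, qty=2): fills=none; bids=[-] asks=[#1:3@97 #2:2@105]
After op 3 [order #3] limit_buy(price=103, qty=10): fills=#3x#1:3@97; bids=[#3:7@103] asks=[#2:2@105]
After op 4 cancel(order #1): fills=none; bids=[#3:7@103] asks=[#2:2@105]
After op 5 [order #4] market_sell(qty=2): fills=#3x#4:2@103; bids=[#3:5@103] asks=[#2:2@105]
After op 6 [order #5] limit_sell(price=102, qty=2): fills=#3x#5:2@103; bids=[#3:3@103] asks=[#2:2@105]
After op 7 [order #6] limit_buy(price=103, qty=5): fills=none; bids=[#3:3@103 #6:5@103] asks=[#2:2@105]

Answer: bid=- ask=97
bid=- ask=97
bid=103 ask=105
bid=103 ask=105
bid=103 ask=105
bid=103 ask=105
bid=103 ask=105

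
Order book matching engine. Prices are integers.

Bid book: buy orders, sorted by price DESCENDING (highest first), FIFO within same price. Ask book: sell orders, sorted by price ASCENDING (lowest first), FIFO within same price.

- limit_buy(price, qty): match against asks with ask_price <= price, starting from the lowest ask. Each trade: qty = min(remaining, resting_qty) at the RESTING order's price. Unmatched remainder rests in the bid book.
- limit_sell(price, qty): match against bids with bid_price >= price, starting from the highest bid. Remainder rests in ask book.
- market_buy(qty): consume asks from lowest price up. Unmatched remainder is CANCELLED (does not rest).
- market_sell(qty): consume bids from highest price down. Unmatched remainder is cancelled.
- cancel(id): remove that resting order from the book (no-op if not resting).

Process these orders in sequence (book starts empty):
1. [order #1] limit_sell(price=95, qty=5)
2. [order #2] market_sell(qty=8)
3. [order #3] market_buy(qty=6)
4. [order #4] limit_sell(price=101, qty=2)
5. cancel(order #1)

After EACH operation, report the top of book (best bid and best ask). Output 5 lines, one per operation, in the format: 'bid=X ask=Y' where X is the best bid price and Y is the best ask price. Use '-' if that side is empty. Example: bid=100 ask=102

After op 1 [order #1] limit_sell(price=95, qty=5): fills=none; bids=[-] asks=[#1:5@95]
After op 2 [order #2] market_sell(qty=8): fills=none; bids=[-] asks=[#1:5@95]
After op 3 [order #3] market_buy(qty=6): fills=#3x#1:5@95; bids=[-] asks=[-]
After op 4 [order #4] limit_sell(price=101, qty=2): fills=none; bids=[-] asks=[#4:2@101]
After op 5 cancel(order #1): fills=none; bids=[-] asks=[#4:2@101]

Answer: bid=- ask=95
bid=- ask=95
bid=- ask=-
bid=- ask=101
bid=- ask=101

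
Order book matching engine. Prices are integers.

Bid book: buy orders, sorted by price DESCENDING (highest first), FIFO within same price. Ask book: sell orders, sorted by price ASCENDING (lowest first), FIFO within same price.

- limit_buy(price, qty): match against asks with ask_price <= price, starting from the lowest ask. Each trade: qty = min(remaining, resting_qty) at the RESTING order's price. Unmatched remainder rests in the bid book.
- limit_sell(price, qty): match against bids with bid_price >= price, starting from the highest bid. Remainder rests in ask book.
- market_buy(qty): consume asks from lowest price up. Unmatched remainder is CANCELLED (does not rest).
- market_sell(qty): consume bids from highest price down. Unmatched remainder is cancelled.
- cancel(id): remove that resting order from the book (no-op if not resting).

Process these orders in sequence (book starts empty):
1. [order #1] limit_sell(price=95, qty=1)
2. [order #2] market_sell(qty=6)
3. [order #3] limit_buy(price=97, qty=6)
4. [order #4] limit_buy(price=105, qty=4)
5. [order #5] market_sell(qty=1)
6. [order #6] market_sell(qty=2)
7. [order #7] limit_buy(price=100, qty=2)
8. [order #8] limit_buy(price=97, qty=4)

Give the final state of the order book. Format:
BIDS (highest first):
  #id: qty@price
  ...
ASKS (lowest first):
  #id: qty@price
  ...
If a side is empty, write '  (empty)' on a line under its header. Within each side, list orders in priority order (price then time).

Answer: BIDS (highest first):
  #4: 1@105
  #7: 2@100
  #3: 5@97
  #8: 4@97
ASKS (lowest first):
  (empty)

Derivation:
After op 1 [order #1] limit_sell(price=95, qty=1): fills=none; bids=[-] asks=[#1:1@95]
After op 2 [order #2] market_sell(qty=6): fills=none; bids=[-] asks=[#1:1@95]
After op 3 [order #3] limit_buy(price=97, qty=6): fills=#3x#1:1@95; bids=[#3:5@97] asks=[-]
After op 4 [order #4] limit_buy(price=105, qty=4): fills=none; bids=[#4:4@105 #3:5@97] asks=[-]
After op 5 [order #5] market_sell(qty=1): fills=#4x#5:1@105; bids=[#4:3@105 #3:5@97] asks=[-]
After op 6 [order #6] market_sell(qty=2): fills=#4x#6:2@105; bids=[#4:1@105 #3:5@97] asks=[-]
After op 7 [order #7] limit_buy(price=100, qty=2): fills=none; bids=[#4:1@105 #7:2@100 #3:5@97] asks=[-]
After op 8 [order #8] limit_buy(price=97, qty=4): fills=none; bids=[#4:1@105 #7:2@100 #3:5@97 #8:4@97] asks=[-]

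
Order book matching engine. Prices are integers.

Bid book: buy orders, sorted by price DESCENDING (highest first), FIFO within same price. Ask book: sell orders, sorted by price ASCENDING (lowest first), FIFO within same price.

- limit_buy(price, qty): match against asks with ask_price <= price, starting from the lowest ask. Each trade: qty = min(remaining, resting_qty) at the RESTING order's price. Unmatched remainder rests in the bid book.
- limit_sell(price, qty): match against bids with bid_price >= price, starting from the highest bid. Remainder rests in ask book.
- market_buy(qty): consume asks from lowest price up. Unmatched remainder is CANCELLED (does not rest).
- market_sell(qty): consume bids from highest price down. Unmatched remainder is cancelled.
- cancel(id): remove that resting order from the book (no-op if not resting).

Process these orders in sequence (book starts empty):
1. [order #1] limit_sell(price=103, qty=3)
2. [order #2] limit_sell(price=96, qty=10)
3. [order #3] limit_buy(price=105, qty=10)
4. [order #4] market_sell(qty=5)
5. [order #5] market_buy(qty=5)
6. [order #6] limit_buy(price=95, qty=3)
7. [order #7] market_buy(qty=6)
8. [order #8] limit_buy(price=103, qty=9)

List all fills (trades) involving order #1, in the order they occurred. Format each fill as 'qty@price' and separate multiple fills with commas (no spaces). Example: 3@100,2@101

After op 1 [order #1] limit_sell(price=103, qty=3): fills=none; bids=[-] asks=[#1:3@103]
After op 2 [order #2] limit_sell(price=96, qty=10): fills=none; bids=[-] asks=[#2:10@96 #1:3@103]
After op 3 [order #3] limit_buy(price=105, qty=10): fills=#3x#2:10@96; bids=[-] asks=[#1:3@103]
After op 4 [order #4] market_sell(qty=5): fills=none; bids=[-] asks=[#1:3@103]
After op 5 [order #5] market_buy(qty=5): fills=#5x#1:3@103; bids=[-] asks=[-]
After op 6 [order #6] limit_buy(price=95, qty=3): fills=none; bids=[#6:3@95] asks=[-]
After op 7 [order #7] market_buy(qty=6): fills=none; bids=[#6:3@95] asks=[-]
After op 8 [order #8] limit_buy(price=103, qty=9): fills=none; bids=[#8:9@103 #6:3@95] asks=[-]

Answer: 3@103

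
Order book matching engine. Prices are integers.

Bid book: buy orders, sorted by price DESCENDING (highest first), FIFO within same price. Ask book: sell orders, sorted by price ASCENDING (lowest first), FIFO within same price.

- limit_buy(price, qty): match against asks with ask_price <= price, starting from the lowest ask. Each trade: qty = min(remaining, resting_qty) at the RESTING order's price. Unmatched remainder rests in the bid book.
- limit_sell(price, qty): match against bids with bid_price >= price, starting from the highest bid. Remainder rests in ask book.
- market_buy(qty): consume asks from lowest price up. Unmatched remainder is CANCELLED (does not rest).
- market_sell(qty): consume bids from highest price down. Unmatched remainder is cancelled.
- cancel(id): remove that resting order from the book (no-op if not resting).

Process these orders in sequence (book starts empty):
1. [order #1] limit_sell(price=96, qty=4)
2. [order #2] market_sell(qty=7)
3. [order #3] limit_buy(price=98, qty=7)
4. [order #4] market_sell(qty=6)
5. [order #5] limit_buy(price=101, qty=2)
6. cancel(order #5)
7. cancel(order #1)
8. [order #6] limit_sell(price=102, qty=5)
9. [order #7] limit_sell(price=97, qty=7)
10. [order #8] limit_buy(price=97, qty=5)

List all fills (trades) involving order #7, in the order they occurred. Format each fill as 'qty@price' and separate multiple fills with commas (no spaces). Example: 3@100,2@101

Answer: 5@97

Derivation:
After op 1 [order #1] limit_sell(price=96, qty=4): fills=none; bids=[-] asks=[#1:4@96]
After op 2 [order #2] market_sell(qty=7): fills=none; bids=[-] asks=[#1:4@96]
After op 3 [order #3] limit_buy(price=98, qty=7): fills=#3x#1:4@96; bids=[#3:3@98] asks=[-]
After op 4 [order #4] market_sell(qty=6): fills=#3x#4:3@98; bids=[-] asks=[-]
After op 5 [order #5] limit_buy(price=101, qty=2): fills=none; bids=[#5:2@101] asks=[-]
After op 6 cancel(order #5): fills=none; bids=[-] asks=[-]
After op 7 cancel(order #1): fills=none; bids=[-] asks=[-]
After op 8 [order #6] limit_sell(price=102, qty=5): fills=none; bids=[-] asks=[#6:5@102]
After op 9 [order #7] limit_sell(price=97, qty=7): fills=none; bids=[-] asks=[#7:7@97 #6:5@102]
After op 10 [order #8] limit_buy(price=97, qty=5): fills=#8x#7:5@97; bids=[-] asks=[#7:2@97 #6:5@102]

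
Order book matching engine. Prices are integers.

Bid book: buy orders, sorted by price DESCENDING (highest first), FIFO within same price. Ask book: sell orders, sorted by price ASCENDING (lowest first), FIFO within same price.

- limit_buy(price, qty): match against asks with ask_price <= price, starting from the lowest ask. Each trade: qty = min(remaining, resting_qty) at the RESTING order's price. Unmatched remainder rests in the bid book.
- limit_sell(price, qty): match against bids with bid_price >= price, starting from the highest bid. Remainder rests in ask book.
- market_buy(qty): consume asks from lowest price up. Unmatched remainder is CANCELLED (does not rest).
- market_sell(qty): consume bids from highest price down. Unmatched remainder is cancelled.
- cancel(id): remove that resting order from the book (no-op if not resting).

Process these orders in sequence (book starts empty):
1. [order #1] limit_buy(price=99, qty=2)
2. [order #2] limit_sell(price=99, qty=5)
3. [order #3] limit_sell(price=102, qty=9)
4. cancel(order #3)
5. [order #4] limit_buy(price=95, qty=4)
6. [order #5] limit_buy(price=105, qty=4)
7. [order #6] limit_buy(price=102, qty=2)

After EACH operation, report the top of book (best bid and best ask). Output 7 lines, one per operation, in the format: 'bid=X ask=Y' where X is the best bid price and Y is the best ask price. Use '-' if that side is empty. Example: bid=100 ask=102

Answer: bid=99 ask=-
bid=- ask=99
bid=- ask=99
bid=- ask=99
bid=95 ask=99
bid=105 ask=-
bid=105 ask=-

Derivation:
After op 1 [order #1] limit_buy(price=99, qty=2): fills=none; bids=[#1:2@99] asks=[-]
After op 2 [order #2] limit_sell(price=99, qty=5): fills=#1x#2:2@99; bids=[-] asks=[#2:3@99]
After op 3 [order #3] limit_sell(price=102, qty=9): fills=none; bids=[-] asks=[#2:3@99 #3:9@102]
After op 4 cancel(order #3): fills=none; bids=[-] asks=[#2:3@99]
After op 5 [order #4] limit_buy(price=95, qty=4): fills=none; bids=[#4:4@95] asks=[#2:3@99]
After op 6 [order #5] limit_buy(price=105, qty=4): fills=#5x#2:3@99; bids=[#5:1@105 #4:4@95] asks=[-]
After op 7 [order #6] limit_buy(price=102, qty=2): fills=none; bids=[#5:1@105 #6:2@102 #4:4@95] asks=[-]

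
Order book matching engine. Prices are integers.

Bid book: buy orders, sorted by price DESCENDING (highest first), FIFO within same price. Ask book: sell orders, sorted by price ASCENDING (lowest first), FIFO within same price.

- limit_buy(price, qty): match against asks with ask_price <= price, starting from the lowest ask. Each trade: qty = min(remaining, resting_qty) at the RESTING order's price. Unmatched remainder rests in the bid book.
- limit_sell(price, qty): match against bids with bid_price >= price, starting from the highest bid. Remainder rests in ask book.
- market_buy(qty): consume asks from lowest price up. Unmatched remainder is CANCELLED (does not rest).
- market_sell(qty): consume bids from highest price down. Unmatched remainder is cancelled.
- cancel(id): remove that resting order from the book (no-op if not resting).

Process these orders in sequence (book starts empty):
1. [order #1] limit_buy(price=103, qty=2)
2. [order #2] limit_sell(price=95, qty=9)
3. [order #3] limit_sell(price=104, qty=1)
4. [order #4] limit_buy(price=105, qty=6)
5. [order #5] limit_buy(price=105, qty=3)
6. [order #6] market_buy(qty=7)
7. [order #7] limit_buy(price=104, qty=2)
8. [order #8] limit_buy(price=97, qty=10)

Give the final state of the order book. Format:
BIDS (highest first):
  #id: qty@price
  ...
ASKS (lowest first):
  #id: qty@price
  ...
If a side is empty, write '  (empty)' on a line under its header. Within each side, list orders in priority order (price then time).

After op 1 [order #1] limit_buy(price=103, qty=2): fills=none; bids=[#1:2@103] asks=[-]
After op 2 [order #2] limit_sell(price=95, qty=9): fills=#1x#2:2@103; bids=[-] asks=[#2:7@95]
After op 3 [order #3] limit_sell(price=104, qty=1): fills=none; bids=[-] asks=[#2:7@95 #3:1@104]
After op 4 [order #4] limit_buy(price=105, qty=6): fills=#4x#2:6@95; bids=[-] asks=[#2:1@95 #3:1@104]
After op 5 [order #5] limit_buy(price=105, qty=3): fills=#5x#2:1@95 #5x#3:1@104; bids=[#5:1@105] asks=[-]
After op 6 [order #6] market_buy(qty=7): fills=none; bids=[#5:1@105] asks=[-]
After op 7 [order #7] limit_buy(price=104, qty=2): fills=none; bids=[#5:1@105 #7:2@104] asks=[-]
After op 8 [order #8] limit_buy(price=97, qty=10): fills=none; bids=[#5:1@105 #7:2@104 #8:10@97] asks=[-]

Answer: BIDS (highest first):
  #5: 1@105
  #7: 2@104
  #8: 10@97
ASKS (lowest first):
  (empty)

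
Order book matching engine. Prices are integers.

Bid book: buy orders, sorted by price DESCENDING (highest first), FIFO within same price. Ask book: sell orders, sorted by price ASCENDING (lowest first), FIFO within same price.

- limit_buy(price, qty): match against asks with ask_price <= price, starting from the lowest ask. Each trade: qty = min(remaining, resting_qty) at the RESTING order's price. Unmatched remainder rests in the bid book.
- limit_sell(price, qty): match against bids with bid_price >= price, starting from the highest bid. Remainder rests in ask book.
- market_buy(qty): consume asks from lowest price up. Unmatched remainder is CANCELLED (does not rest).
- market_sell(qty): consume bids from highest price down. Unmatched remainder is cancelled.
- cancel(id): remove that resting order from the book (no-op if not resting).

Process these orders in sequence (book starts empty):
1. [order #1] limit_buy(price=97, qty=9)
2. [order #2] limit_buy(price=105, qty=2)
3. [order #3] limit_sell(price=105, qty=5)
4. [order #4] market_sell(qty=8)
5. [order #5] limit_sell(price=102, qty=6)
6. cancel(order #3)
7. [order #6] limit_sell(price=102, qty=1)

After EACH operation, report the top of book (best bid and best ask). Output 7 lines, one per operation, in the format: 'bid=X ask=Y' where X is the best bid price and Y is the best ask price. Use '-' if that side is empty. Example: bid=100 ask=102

After op 1 [order #1] limit_buy(price=97, qty=9): fills=none; bids=[#1:9@97] asks=[-]
After op 2 [order #2] limit_buy(price=105, qty=2): fills=none; bids=[#2:2@105 #1:9@97] asks=[-]
After op 3 [order #3] limit_sell(price=105, qty=5): fills=#2x#3:2@105; bids=[#1:9@97] asks=[#3:3@105]
After op 4 [order #4] market_sell(qty=8): fills=#1x#4:8@97; bids=[#1:1@97] asks=[#3:3@105]
After op 5 [order #5] limit_sell(price=102, qty=6): fills=none; bids=[#1:1@97] asks=[#5:6@102 #3:3@105]
After op 6 cancel(order #3): fills=none; bids=[#1:1@97] asks=[#5:6@102]
After op 7 [order #6] limit_sell(price=102, qty=1): fills=none; bids=[#1:1@97] asks=[#5:6@102 #6:1@102]

Answer: bid=97 ask=-
bid=105 ask=-
bid=97 ask=105
bid=97 ask=105
bid=97 ask=102
bid=97 ask=102
bid=97 ask=102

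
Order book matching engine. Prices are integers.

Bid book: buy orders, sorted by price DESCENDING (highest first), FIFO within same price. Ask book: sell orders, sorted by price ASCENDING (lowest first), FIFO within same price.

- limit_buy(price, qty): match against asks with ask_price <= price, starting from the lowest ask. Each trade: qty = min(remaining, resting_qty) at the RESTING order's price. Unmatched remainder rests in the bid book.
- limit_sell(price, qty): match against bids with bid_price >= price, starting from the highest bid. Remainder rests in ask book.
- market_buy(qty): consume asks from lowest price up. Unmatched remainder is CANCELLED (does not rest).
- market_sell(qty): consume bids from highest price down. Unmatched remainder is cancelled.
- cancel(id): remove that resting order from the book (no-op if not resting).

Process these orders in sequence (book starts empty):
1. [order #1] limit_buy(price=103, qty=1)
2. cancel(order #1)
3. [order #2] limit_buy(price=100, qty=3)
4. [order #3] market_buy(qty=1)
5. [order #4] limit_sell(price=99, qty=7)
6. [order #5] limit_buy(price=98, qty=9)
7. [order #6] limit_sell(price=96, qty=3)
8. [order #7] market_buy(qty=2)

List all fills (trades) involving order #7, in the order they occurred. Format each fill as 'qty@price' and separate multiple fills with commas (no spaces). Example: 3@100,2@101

Answer: 2@99

Derivation:
After op 1 [order #1] limit_buy(price=103, qty=1): fills=none; bids=[#1:1@103] asks=[-]
After op 2 cancel(order #1): fills=none; bids=[-] asks=[-]
After op 3 [order #2] limit_buy(price=100, qty=3): fills=none; bids=[#2:3@100] asks=[-]
After op 4 [order #3] market_buy(qty=1): fills=none; bids=[#2:3@100] asks=[-]
After op 5 [order #4] limit_sell(price=99, qty=7): fills=#2x#4:3@100; bids=[-] asks=[#4:4@99]
After op 6 [order #5] limit_buy(price=98, qty=9): fills=none; bids=[#5:9@98] asks=[#4:4@99]
After op 7 [order #6] limit_sell(price=96, qty=3): fills=#5x#6:3@98; bids=[#5:6@98] asks=[#4:4@99]
After op 8 [order #7] market_buy(qty=2): fills=#7x#4:2@99; bids=[#5:6@98] asks=[#4:2@99]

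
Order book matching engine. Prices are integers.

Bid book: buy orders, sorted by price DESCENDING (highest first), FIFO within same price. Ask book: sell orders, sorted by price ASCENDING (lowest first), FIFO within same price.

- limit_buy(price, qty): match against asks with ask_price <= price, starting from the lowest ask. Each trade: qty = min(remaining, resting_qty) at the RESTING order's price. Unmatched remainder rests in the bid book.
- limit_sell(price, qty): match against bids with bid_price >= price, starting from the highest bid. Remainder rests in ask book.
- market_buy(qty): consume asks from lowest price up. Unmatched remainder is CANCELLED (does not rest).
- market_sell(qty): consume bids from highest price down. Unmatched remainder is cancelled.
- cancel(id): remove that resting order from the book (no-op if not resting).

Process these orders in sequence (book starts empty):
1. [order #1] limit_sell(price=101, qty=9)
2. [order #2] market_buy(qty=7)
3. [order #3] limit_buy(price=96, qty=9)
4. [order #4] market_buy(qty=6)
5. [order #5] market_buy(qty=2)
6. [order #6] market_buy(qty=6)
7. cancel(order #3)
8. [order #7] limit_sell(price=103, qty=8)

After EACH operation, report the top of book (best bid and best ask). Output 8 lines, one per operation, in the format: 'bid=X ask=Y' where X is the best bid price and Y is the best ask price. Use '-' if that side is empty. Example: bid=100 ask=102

Answer: bid=- ask=101
bid=- ask=101
bid=96 ask=101
bid=96 ask=-
bid=96 ask=-
bid=96 ask=-
bid=- ask=-
bid=- ask=103

Derivation:
After op 1 [order #1] limit_sell(price=101, qty=9): fills=none; bids=[-] asks=[#1:9@101]
After op 2 [order #2] market_buy(qty=7): fills=#2x#1:7@101; bids=[-] asks=[#1:2@101]
After op 3 [order #3] limit_buy(price=96, qty=9): fills=none; bids=[#3:9@96] asks=[#1:2@101]
After op 4 [order #4] market_buy(qty=6): fills=#4x#1:2@101; bids=[#3:9@96] asks=[-]
After op 5 [order #5] market_buy(qty=2): fills=none; bids=[#3:9@96] asks=[-]
After op 6 [order #6] market_buy(qty=6): fills=none; bids=[#3:9@96] asks=[-]
After op 7 cancel(order #3): fills=none; bids=[-] asks=[-]
After op 8 [order #7] limit_sell(price=103, qty=8): fills=none; bids=[-] asks=[#7:8@103]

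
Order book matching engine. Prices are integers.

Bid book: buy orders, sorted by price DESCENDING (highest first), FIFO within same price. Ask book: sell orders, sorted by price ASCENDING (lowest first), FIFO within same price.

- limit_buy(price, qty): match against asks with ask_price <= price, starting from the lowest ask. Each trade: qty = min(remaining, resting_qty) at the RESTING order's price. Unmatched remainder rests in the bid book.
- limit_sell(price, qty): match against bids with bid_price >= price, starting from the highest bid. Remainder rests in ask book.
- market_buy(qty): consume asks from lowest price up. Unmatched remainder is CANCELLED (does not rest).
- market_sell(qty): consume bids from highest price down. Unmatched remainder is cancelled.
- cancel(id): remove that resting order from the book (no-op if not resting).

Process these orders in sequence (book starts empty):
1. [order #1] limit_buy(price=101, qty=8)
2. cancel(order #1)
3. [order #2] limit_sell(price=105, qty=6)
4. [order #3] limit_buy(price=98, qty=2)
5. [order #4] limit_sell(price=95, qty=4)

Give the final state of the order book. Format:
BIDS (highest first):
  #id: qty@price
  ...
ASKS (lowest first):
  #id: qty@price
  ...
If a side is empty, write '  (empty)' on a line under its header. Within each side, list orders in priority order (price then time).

Answer: BIDS (highest first):
  (empty)
ASKS (lowest first):
  #4: 2@95
  #2: 6@105

Derivation:
After op 1 [order #1] limit_buy(price=101, qty=8): fills=none; bids=[#1:8@101] asks=[-]
After op 2 cancel(order #1): fills=none; bids=[-] asks=[-]
After op 3 [order #2] limit_sell(price=105, qty=6): fills=none; bids=[-] asks=[#2:6@105]
After op 4 [order #3] limit_buy(price=98, qty=2): fills=none; bids=[#3:2@98] asks=[#2:6@105]
After op 5 [order #4] limit_sell(price=95, qty=4): fills=#3x#4:2@98; bids=[-] asks=[#4:2@95 #2:6@105]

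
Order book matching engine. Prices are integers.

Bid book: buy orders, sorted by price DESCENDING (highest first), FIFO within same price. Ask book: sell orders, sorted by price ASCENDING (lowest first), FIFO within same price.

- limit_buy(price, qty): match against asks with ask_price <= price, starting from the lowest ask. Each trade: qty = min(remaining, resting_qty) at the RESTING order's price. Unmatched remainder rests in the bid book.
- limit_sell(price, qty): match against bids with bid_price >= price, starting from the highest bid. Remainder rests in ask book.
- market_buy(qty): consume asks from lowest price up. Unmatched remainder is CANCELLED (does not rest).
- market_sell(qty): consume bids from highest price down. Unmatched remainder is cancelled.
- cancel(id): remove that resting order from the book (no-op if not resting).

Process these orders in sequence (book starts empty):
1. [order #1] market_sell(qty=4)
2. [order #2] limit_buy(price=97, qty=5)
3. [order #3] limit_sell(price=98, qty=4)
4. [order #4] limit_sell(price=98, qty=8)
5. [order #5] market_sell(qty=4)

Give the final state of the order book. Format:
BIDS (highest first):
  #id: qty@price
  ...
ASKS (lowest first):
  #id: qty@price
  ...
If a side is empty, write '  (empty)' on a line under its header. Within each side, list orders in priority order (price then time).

Answer: BIDS (highest first):
  #2: 1@97
ASKS (lowest first):
  #3: 4@98
  #4: 8@98

Derivation:
After op 1 [order #1] market_sell(qty=4): fills=none; bids=[-] asks=[-]
After op 2 [order #2] limit_buy(price=97, qty=5): fills=none; bids=[#2:5@97] asks=[-]
After op 3 [order #3] limit_sell(price=98, qty=4): fills=none; bids=[#2:5@97] asks=[#3:4@98]
After op 4 [order #4] limit_sell(price=98, qty=8): fills=none; bids=[#2:5@97] asks=[#3:4@98 #4:8@98]
After op 5 [order #5] market_sell(qty=4): fills=#2x#5:4@97; bids=[#2:1@97] asks=[#3:4@98 #4:8@98]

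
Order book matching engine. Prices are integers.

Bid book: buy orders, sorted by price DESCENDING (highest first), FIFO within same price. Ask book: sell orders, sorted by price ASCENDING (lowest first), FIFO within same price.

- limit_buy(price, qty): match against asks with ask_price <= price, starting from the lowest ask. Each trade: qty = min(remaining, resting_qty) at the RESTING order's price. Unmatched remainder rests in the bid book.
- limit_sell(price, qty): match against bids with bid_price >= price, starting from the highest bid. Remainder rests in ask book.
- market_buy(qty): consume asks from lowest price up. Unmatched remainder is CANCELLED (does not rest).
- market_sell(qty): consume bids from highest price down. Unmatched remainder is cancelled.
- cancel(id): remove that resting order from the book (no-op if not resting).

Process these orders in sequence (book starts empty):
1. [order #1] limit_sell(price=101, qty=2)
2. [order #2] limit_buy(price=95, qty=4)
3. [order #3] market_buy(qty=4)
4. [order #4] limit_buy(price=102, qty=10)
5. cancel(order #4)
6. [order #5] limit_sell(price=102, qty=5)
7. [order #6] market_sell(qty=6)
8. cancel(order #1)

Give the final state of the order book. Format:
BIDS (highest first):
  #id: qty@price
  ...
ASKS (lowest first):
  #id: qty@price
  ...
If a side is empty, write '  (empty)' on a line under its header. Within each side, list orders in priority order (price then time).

Answer: BIDS (highest first):
  (empty)
ASKS (lowest first):
  #5: 5@102

Derivation:
After op 1 [order #1] limit_sell(price=101, qty=2): fills=none; bids=[-] asks=[#1:2@101]
After op 2 [order #2] limit_buy(price=95, qty=4): fills=none; bids=[#2:4@95] asks=[#1:2@101]
After op 3 [order #3] market_buy(qty=4): fills=#3x#1:2@101; bids=[#2:4@95] asks=[-]
After op 4 [order #4] limit_buy(price=102, qty=10): fills=none; bids=[#4:10@102 #2:4@95] asks=[-]
After op 5 cancel(order #4): fills=none; bids=[#2:4@95] asks=[-]
After op 6 [order #5] limit_sell(price=102, qty=5): fills=none; bids=[#2:4@95] asks=[#5:5@102]
After op 7 [order #6] market_sell(qty=6): fills=#2x#6:4@95; bids=[-] asks=[#5:5@102]
After op 8 cancel(order #1): fills=none; bids=[-] asks=[#5:5@102]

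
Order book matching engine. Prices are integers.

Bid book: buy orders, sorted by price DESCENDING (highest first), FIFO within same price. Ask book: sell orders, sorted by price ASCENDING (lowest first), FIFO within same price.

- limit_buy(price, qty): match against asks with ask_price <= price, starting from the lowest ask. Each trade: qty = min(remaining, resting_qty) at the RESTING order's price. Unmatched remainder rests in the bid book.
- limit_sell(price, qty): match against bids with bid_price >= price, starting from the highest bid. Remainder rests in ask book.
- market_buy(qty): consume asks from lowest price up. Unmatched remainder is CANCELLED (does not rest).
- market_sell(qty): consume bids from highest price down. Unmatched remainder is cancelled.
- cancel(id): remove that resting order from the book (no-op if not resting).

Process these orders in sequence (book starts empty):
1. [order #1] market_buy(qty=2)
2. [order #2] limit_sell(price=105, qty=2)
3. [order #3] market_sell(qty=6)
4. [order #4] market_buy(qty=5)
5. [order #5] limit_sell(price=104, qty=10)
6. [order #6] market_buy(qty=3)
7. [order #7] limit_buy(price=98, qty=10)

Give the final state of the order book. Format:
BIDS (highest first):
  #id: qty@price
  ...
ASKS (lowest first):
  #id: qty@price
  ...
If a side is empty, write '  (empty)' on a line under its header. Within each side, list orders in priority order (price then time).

After op 1 [order #1] market_buy(qty=2): fills=none; bids=[-] asks=[-]
After op 2 [order #2] limit_sell(price=105, qty=2): fills=none; bids=[-] asks=[#2:2@105]
After op 3 [order #3] market_sell(qty=6): fills=none; bids=[-] asks=[#2:2@105]
After op 4 [order #4] market_buy(qty=5): fills=#4x#2:2@105; bids=[-] asks=[-]
After op 5 [order #5] limit_sell(price=104, qty=10): fills=none; bids=[-] asks=[#5:10@104]
After op 6 [order #6] market_buy(qty=3): fills=#6x#5:3@104; bids=[-] asks=[#5:7@104]
After op 7 [order #7] limit_buy(price=98, qty=10): fills=none; bids=[#7:10@98] asks=[#5:7@104]

Answer: BIDS (highest first):
  #7: 10@98
ASKS (lowest first):
  #5: 7@104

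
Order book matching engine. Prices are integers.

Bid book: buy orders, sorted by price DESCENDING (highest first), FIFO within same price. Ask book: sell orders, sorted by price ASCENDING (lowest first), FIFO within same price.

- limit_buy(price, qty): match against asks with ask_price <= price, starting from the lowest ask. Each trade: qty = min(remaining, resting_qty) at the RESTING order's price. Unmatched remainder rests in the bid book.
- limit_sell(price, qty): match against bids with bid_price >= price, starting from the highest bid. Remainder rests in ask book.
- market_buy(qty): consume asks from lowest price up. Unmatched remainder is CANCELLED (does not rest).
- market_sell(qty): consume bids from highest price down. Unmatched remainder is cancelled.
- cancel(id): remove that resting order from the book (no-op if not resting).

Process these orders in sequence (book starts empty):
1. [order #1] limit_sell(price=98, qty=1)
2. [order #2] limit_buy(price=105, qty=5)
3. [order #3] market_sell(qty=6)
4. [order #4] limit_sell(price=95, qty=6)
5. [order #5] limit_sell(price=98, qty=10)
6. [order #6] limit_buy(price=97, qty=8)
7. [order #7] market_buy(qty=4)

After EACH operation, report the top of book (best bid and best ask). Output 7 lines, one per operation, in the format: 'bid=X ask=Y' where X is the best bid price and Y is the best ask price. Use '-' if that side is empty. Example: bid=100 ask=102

Answer: bid=- ask=98
bid=105 ask=-
bid=- ask=-
bid=- ask=95
bid=- ask=95
bid=97 ask=98
bid=97 ask=98

Derivation:
After op 1 [order #1] limit_sell(price=98, qty=1): fills=none; bids=[-] asks=[#1:1@98]
After op 2 [order #2] limit_buy(price=105, qty=5): fills=#2x#1:1@98; bids=[#2:4@105] asks=[-]
After op 3 [order #3] market_sell(qty=6): fills=#2x#3:4@105; bids=[-] asks=[-]
After op 4 [order #4] limit_sell(price=95, qty=6): fills=none; bids=[-] asks=[#4:6@95]
After op 5 [order #5] limit_sell(price=98, qty=10): fills=none; bids=[-] asks=[#4:6@95 #5:10@98]
After op 6 [order #6] limit_buy(price=97, qty=8): fills=#6x#4:6@95; bids=[#6:2@97] asks=[#5:10@98]
After op 7 [order #7] market_buy(qty=4): fills=#7x#5:4@98; bids=[#6:2@97] asks=[#5:6@98]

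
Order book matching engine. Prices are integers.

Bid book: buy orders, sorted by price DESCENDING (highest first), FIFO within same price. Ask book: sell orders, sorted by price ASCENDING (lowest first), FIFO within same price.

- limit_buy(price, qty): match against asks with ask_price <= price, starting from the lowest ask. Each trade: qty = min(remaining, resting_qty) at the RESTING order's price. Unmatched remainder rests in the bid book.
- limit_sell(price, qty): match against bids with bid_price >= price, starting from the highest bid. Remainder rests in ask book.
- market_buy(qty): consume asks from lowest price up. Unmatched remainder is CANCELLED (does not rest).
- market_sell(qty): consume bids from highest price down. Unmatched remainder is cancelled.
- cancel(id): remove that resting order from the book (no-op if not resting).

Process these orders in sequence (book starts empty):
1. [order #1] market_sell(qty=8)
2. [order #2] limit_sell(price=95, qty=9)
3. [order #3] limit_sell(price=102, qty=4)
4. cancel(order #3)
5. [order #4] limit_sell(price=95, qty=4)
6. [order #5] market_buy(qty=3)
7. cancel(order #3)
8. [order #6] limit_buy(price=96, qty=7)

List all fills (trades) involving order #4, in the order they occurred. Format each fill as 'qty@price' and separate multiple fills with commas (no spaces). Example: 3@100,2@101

Answer: 1@95

Derivation:
After op 1 [order #1] market_sell(qty=8): fills=none; bids=[-] asks=[-]
After op 2 [order #2] limit_sell(price=95, qty=9): fills=none; bids=[-] asks=[#2:9@95]
After op 3 [order #3] limit_sell(price=102, qty=4): fills=none; bids=[-] asks=[#2:9@95 #3:4@102]
After op 4 cancel(order #3): fills=none; bids=[-] asks=[#2:9@95]
After op 5 [order #4] limit_sell(price=95, qty=4): fills=none; bids=[-] asks=[#2:9@95 #4:4@95]
After op 6 [order #5] market_buy(qty=3): fills=#5x#2:3@95; bids=[-] asks=[#2:6@95 #4:4@95]
After op 7 cancel(order #3): fills=none; bids=[-] asks=[#2:6@95 #4:4@95]
After op 8 [order #6] limit_buy(price=96, qty=7): fills=#6x#2:6@95 #6x#4:1@95; bids=[-] asks=[#4:3@95]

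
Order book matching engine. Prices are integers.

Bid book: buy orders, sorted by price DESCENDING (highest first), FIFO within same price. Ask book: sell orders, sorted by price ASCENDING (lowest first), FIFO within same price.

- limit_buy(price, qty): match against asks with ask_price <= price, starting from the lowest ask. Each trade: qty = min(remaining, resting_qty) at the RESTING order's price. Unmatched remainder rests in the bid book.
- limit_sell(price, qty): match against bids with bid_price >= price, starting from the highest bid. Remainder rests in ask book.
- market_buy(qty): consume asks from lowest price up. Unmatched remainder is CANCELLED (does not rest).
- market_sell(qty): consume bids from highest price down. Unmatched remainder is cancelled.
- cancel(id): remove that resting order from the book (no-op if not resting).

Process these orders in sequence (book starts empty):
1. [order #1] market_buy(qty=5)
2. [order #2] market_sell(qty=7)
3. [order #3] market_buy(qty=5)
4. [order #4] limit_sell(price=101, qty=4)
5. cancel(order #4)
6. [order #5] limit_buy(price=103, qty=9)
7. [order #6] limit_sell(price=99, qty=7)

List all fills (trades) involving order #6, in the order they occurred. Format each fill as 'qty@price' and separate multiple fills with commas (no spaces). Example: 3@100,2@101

After op 1 [order #1] market_buy(qty=5): fills=none; bids=[-] asks=[-]
After op 2 [order #2] market_sell(qty=7): fills=none; bids=[-] asks=[-]
After op 3 [order #3] market_buy(qty=5): fills=none; bids=[-] asks=[-]
After op 4 [order #4] limit_sell(price=101, qty=4): fills=none; bids=[-] asks=[#4:4@101]
After op 5 cancel(order #4): fills=none; bids=[-] asks=[-]
After op 6 [order #5] limit_buy(price=103, qty=9): fills=none; bids=[#5:9@103] asks=[-]
After op 7 [order #6] limit_sell(price=99, qty=7): fills=#5x#6:7@103; bids=[#5:2@103] asks=[-]

Answer: 7@103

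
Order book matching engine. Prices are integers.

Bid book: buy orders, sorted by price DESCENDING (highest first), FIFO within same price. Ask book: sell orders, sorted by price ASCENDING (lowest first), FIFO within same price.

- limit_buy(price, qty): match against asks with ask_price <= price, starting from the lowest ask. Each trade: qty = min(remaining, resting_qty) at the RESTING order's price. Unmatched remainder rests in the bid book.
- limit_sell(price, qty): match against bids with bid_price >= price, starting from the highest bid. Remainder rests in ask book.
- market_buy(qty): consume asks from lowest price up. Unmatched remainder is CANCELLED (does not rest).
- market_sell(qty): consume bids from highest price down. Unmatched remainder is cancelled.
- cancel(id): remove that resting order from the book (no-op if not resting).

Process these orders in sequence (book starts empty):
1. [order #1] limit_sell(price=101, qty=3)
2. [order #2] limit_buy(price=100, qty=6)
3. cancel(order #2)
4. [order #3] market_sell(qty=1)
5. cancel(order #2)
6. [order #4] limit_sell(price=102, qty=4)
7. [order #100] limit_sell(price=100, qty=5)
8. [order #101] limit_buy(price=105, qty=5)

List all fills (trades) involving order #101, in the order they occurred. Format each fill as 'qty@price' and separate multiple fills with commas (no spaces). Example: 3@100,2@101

Answer: 5@100

Derivation:
After op 1 [order #1] limit_sell(price=101, qty=3): fills=none; bids=[-] asks=[#1:3@101]
After op 2 [order #2] limit_buy(price=100, qty=6): fills=none; bids=[#2:6@100] asks=[#1:3@101]
After op 3 cancel(order #2): fills=none; bids=[-] asks=[#1:3@101]
After op 4 [order #3] market_sell(qty=1): fills=none; bids=[-] asks=[#1:3@101]
After op 5 cancel(order #2): fills=none; bids=[-] asks=[#1:3@101]
After op 6 [order #4] limit_sell(price=102, qty=4): fills=none; bids=[-] asks=[#1:3@101 #4:4@102]
After op 7 [order #100] limit_sell(price=100, qty=5): fills=none; bids=[-] asks=[#100:5@100 #1:3@101 #4:4@102]
After op 8 [order #101] limit_buy(price=105, qty=5): fills=#101x#100:5@100; bids=[-] asks=[#1:3@101 #4:4@102]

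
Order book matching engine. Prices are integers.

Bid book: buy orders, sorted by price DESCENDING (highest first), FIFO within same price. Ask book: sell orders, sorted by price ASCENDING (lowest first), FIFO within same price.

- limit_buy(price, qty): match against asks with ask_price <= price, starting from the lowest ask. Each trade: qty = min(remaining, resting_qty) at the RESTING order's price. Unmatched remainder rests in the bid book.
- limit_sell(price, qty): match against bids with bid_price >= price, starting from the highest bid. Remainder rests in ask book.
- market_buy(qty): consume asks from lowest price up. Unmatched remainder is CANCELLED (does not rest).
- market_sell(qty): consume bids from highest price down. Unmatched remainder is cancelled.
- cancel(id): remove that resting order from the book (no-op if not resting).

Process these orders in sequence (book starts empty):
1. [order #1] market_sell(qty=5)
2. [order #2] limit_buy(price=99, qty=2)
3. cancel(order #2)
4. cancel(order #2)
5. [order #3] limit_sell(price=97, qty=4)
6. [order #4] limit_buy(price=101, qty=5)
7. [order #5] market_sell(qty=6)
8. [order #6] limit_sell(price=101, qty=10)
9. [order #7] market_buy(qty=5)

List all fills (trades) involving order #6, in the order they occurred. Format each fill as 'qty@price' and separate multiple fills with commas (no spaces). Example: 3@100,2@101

Answer: 5@101

Derivation:
After op 1 [order #1] market_sell(qty=5): fills=none; bids=[-] asks=[-]
After op 2 [order #2] limit_buy(price=99, qty=2): fills=none; bids=[#2:2@99] asks=[-]
After op 3 cancel(order #2): fills=none; bids=[-] asks=[-]
After op 4 cancel(order #2): fills=none; bids=[-] asks=[-]
After op 5 [order #3] limit_sell(price=97, qty=4): fills=none; bids=[-] asks=[#3:4@97]
After op 6 [order #4] limit_buy(price=101, qty=5): fills=#4x#3:4@97; bids=[#4:1@101] asks=[-]
After op 7 [order #5] market_sell(qty=6): fills=#4x#5:1@101; bids=[-] asks=[-]
After op 8 [order #6] limit_sell(price=101, qty=10): fills=none; bids=[-] asks=[#6:10@101]
After op 9 [order #7] market_buy(qty=5): fills=#7x#6:5@101; bids=[-] asks=[#6:5@101]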